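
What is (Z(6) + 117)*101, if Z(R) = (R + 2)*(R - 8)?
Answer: 10201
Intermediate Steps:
Z(R) = (-8 + R)*(2 + R) (Z(R) = (2 + R)*(-8 + R) = (-8 + R)*(2 + R))
(Z(6) + 117)*101 = ((-16 + 6² - 6*6) + 117)*101 = ((-16 + 36 - 36) + 117)*101 = (-16 + 117)*101 = 101*101 = 10201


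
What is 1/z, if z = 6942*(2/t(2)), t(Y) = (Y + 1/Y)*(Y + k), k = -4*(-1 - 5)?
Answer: 5/1068 ≈ 0.0046816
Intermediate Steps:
k = 24 (k = -4*(-6) = 24)
t(Y) = (24 + Y)*(Y + 1/Y) (t(Y) = (Y + 1/Y)*(Y + 24) = (Y + 1/Y)*(24 + Y) = (24 + Y)*(Y + 1/Y))
z = 1068/5 (z = 6942*(2/(1 + 2² + 24*2 + 24/2)) = 6942*(2/(1 + 4 + 48 + 24*(½))) = 6942*(2/(1 + 4 + 48 + 12)) = 6942*(2/65) = 1068/5 ≈ 213.60)
1/z = 1/(1068/5) = 5/1068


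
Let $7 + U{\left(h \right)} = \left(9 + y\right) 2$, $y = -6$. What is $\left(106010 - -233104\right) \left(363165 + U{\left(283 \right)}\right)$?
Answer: $123153996696$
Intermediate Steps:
$U{\left(h \right)} = -1$ ($U{\left(h \right)} = -7 + \left(9 - 6\right) 2 = -7 + 3 \cdot 2 = -7 + 6 = -1$)
$\left(106010 - -233104\right) \left(363165 + U{\left(283 \right)}\right) = \left(106010 - -233104\right) \left(363165 - 1\right) = \left(106010 + 233104\right) 363164 = 339114 \cdot 363164 = 123153996696$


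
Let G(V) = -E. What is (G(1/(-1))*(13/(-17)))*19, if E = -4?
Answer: -988/17 ≈ -58.118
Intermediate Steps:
G(V) = 4 (G(V) = -1*(-4) = 4)
(G(1/(-1))*(13/(-17)))*19 = (4*(13/(-17)))*19 = (4*(13*(-1/17)))*19 = (4*(-13/17))*19 = -52/17*19 = -988/17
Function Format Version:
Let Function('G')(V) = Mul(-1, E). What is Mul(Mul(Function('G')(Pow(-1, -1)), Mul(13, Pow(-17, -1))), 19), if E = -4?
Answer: Rational(-988, 17) ≈ -58.118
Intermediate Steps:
Function('G')(V) = 4 (Function('G')(V) = Mul(-1, -4) = 4)
Mul(Mul(Function('G')(Pow(-1, -1)), Mul(13, Pow(-17, -1))), 19) = Mul(Mul(4, Mul(13, Pow(-17, -1))), 19) = Mul(Mul(4, Mul(13, Rational(-1, 17))), 19) = Mul(Mul(4, Rational(-13, 17)), 19) = Mul(Rational(-52, 17), 19) = Rational(-988, 17)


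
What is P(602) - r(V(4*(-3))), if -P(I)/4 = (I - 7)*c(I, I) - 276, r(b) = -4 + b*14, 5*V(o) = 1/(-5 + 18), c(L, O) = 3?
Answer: -392094/65 ≈ -6032.2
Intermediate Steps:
V(o) = 1/65 (V(o) = 1/(5*(-5 + 18)) = (⅕)/13 = (⅕)*(1/13) = 1/65)
r(b) = -4 + 14*b
P(I) = 1188 - 12*I (P(I) = -4*((I - 7)*3 - 276) = -4*((-7 + I)*3 - 276) = -4*((-21 + 3*I) - 276) = -4*(-297 + 3*I) = 1188 - 12*I)
P(602) - r(V(4*(-3))) = (1188 - 12*602) - (-4 + 14*(1/65)) = (1188 - 7224) - (-4 + 14/65) = -6036 - 1*(-246/65) = -6036 + 246/65 = -392094/65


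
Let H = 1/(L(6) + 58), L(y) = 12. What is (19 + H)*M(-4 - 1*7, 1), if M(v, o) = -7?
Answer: -1331/10 ≈ -133.10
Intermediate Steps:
H = 1/70 (H = 1/(12 + 58) = 1/70 ≈ 0.014286)
(19 + H)*M(-4 - 1*7, 1) = (19 + 1/70)*(-7) = (1331/70)*(-7) = -1331/10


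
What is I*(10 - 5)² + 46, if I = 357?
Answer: 8971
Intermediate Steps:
I*(10 - 5)² + 46 = 357*(10 - 5)² + 46 = 357*5² + 46 = 357*25 + 46 = 8925 + 46 = 8971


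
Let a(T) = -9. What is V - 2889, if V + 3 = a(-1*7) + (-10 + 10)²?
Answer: -2901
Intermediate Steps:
V = -12 (V = -3 + (-9 + (-10 + 10)²) = -3 + (-9 + 0²) = -3 + (-9 + 0) = -3 - 9 = -12)
V - 2889 = -12 - 2889 = -2901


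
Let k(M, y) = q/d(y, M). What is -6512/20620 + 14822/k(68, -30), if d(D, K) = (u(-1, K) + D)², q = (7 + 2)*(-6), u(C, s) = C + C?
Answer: -39120637876/139185 ≈ -2.8107e+5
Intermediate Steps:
u(C, s) = 2*C
q = -54 (q = 9*(-6) = -54)
d(D, K) = (-2 + D)² (d(D, K) = (2*(-1) + D)² = (-2 + D)²)
k(M, y) = -54/(-2 + y)²
-6512/20620 + 14822/k(68, -30) = -6512/20620 + 14822/((-54/(-2 - 30)²)) = -6512*1/20620 + 14822/((-54/(-32)²)) = -1628/5155 + 14822/((-54*1/1024)) = -1628/5155 + 14822/(-27/512) = -1628/5155 + 14822*(-512/27) = -1628/5155 - 7588864/27 = -39120637876/139185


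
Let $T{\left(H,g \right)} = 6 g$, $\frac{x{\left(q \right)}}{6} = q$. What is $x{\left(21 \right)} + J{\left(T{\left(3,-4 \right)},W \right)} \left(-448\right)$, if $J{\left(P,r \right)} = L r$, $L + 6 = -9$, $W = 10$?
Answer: $67326$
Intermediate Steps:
$x{\left(q \right)} = 6 q$
$L = -15$ ($L = -6 - 9 = -15$)
$J{\left(P,r \right)} = - 15 r$
$x{\left(21 \right)} + J{\left(T{\left(3,-4 \right)},W \right)} \left(-448\right) = 6 \cdot 21 + \left(-15\right) 10 \left(-448\right) = 126 - -67200 = 126 + 67200 = 67326$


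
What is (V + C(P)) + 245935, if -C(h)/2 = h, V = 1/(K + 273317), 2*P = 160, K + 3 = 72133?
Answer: 84902236426/345447 ≈ 2.4578e+5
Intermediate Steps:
K = 72130 (K = -3 + 72133 = 72130)
P = 80 (P = (1/2)*160 = 80)
V = 1/345447 (V = 1/(72130 + 273317) = 1/345447 ≈ 2.8948e-6)
C(h) = -2*h
(V + C(P)) + 245935 = (1/345447 - 2*80) + 245935 = (1/345447 - 160) + 245935 = -55271519/345447 + 245935 = 84902236426/345447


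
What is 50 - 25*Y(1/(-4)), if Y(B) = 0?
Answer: 50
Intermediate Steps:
50 - 25*Y(1/(-4)) = 50 - 25*0 = 50 + 0 = 50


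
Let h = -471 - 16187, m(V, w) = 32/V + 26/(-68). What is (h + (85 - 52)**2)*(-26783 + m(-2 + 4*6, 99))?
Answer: 155945969929/374 ≈ 4.1697e+8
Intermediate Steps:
m(V, w) = -13/34 + 32/V (m(V, w) = 32/V + 26*(-1/68) = 32/V - 13/34 = -13/34 + 32/V)
h = -16658
(h + (85 - 52)**2)*(-26783 + m(-2 + 4*6, 99)) = (-16658 + (85 - 52)**2)*(-26783 + (-13/34 + 32/(-2 + 4*6))) = (-16658 + 33**2)*(-26783 + (-13/34 + 32/(-2 + 24))) = (-16658 + 1089)*(-26783 + (-13/34 + 32/22)) = -15569*(-26783 + (-13/34 + 32*(1/22))) = -15569*(-26783 + (-13/34 + 16/11)) = -15569*(-26783 + 401/374) = -15569*(-10016441/374) = 155945969929/374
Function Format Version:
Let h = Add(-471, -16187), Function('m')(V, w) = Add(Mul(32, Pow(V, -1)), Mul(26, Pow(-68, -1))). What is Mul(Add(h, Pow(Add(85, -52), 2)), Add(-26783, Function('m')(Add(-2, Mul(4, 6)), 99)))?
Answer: Rational(155945969929, 374) ≈ 4.1697e+8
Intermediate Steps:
Function('m')(V, w) = Add(Rational(-13, 34), Mul(32, Pow(V, -1))) (Function('m')(V, w) = Add(Mul(32, Pow(V, -1)), Mul(26, Rational(-1, 68))) = Add(Mul(32, Pow(V, -1)), Rational(-13, 34)) = Add(Rational(-13, 34), Mul(32, Pow(V, -1))))
h = -16658
Mul(Add(h, Pow(Add(85, -52), 2)), Add(-26783, Function('m')(Add(-2, Mul(4, 6)), 99))) = Mul(Add(-16658, Pow(Add(85, -52), 2)), Add(-26783, Add(Rational(-13, 34), Mul(32, Pow(Add(-2, Mul(4, 6)), -1))))) = Mul(Add(-16658, Pow(33, 2)), Add(-26783, Add(Rational(-13, 34), Mul(32, Pow(Add(-2, 24), -1))))) = Mul(Add(-16658, 1089), Add(-26783, Add(Rational(-13, 34), Mul(32, Pow(22, -1))))) = Mul(-15569, Add(-26783, Add(Rational(-13, 34), Mul(32, Rational(1, 22))))) = Mul(-15569, Add(-26783, Add(Rational(-13, 34), Rational(16, 11)))) = Mul(-15569, Add(-26783, Rational(401, 374))) = Mul(-15569, Rational(-10016441, 374)) = Rational(155945969929, 374)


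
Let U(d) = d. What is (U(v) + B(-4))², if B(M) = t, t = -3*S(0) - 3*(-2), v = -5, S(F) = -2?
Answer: 49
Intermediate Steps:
t = 12 (t = -3*(-2) - 3*(-2) = 6 + 6 = 12)
B(M) = 12
(U(v) + B(-4))² = (-5 + 12)² = 7² = 49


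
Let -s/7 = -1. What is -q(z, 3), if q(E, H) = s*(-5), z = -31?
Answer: 35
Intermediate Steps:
s = 7 (s = -7*(-1) = 7)
q(E, H) = -35 (q(E, H) = 7*(-5) = -35)
-q(z, 3) = -1*(-35) = 35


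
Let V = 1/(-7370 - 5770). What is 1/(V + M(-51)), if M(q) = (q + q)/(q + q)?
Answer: 13140/13139 ≈ 1.0001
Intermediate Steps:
M(q) = 1 (M(q) = (2*q)/((2*q)) = (2*q)*(1/(2*q)) = 1)
V = -1/13140 (V = 1/(-13140) = -1/13140 ≈ -7.6103e-5)
1/(V + M(-51)) = 1/(-1/13140 + 1) = 1/(13139/13140) = 13140/13139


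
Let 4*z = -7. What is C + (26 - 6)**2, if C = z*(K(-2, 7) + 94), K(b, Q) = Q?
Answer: 893/4 ≈ 223.25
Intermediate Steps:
z = -7/4 (z = (1/4)*(-7) = -7/4 ≈ -1.7500)
C = -707/4 (C = -7*(7 + 94)/4 = -7/4*101 = -707/4 ≈ -176.75)
C + (26 - 6)**2 = -707/4 + (26 - 6)**2 = -707/4 + 20**2 = -707/4 + 400 = 893/4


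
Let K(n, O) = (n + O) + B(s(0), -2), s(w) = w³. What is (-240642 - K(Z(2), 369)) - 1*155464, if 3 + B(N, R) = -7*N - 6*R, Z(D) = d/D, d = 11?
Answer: -792979/2 ≈ -3.9649e+5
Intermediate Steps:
Z(D) = 11/D
B(N, R) = -3 - 7*N - 6*R (B(N, R) = -3 + (-7*N - 6*R) = -3 - 7*N - 6*R)
K(n, O) = 9 + O + n (K(n, O) = (n + O) + (-3 - 7*0³ - 6*(-2)) = (O + n) + (-3 - 7*0 + 12) = (O + n) + (-3 + 0 + 12) = (O + n) + 9 = 9 + O + n)
(-240642 - K(Z(2), 369)) - 1*155464 = (-240642 - (9 + 369 + 11/2)) - 1*155464 = (-240642 - (9 + 369 + 11*(½))) - 155464 = (-240642 - (9 + 369 + 11/2)) - 155464 = (-240642 - 1*767/2) - 155464 = (-240642 - 767/2) - 155464 = -482051/2 - 155464 = -792979/2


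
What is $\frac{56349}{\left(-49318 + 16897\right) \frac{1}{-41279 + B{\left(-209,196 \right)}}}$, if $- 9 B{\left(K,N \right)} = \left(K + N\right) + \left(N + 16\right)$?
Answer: $\frac{775758770}{10807} \approx 71783.0$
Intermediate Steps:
$B{\left(K,N \right)} = - \frac{16}{9} - \frac{2 N}{9} - \frac{K}{9}$ ($B{\left(K,N \right)} = - \frac{\left(K + N\right) + \left(N + 16\right)}{9} = - \frac{\left(K + N\right) + \left(16 + N\right)}{9} = - \frac{16 + K + 2 N}{9} = - \frac{16}{9} - \frac{2 N}{9} - \frac{K}{9}$)
$\frac{56349}{\left(-49318 + 16897\right) \frac{1}{-41279 + B{\left(-209,196 \right)}}} = \frac{56349}{\left(-49318 + 16897\right) \frac{1}{-41279 - \frac{199}{9}}} = \frac{56349}{\left(-32421\right) \frac{1}{-41279 - \frac{199}{9}}} = \frac{56349}{\left(-32421\right) \frac{1}{- \frac{371710}{9}}} = \frac{56349}{\left(-32421\right) \left(- \frac{9}{371710}\right)} = \frac{56349}{\frac{291789}{371710}} = 56349 \cdot \frac{371710}{291789} = \frac{775758770}{10807}$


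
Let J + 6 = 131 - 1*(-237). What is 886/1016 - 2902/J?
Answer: -656925/91948 ≈ -7.1445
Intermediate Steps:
J = 362 (J = -6 + (131 - 1*(-237)) = -6 + (131 + 237) = -6 + 368 = 362)
886/1016 - 2902/J = 886/1016 - 2902/362 = 886*(1/1016) - 2902*1/362 = 443/508 - 1451/181 = -656925/91948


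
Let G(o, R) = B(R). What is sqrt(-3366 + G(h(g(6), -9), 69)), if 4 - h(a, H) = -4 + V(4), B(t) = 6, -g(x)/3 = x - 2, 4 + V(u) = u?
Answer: 4*I*sqrt(210) ≈ 57.966*I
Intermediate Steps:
V(u) = -4 + u
g(x) = 6 - 3*x (g(x) = -3*(x - 2) = -3*(-2 + x) = 6 - 3*x)
h(a, H) = 8 (h(a, H) = 4 - (-4 + (-4 + 4)) = 4 - (-4 + 0) = 4 - 1*(-4) = 4 + 4 = 8)
G(o, R) = 6
sqrt(-3366 + G(h(g(6), -9), 69)) = sqrt(-3366 + 6) = sqrt(-3360) = 4*I*sqrt(210)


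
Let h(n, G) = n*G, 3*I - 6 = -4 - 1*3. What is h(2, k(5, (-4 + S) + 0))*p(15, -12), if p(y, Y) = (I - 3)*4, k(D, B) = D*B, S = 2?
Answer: 800/3 ≈ 266.67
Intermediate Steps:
k(D, B) = B*D
I = -⅓ (I = 2 + (-4 - 1*3)/3 = 2 + (-4 - 3)/3 = 2 + (⅓)*(-7) = 2 - 7/3 = -⅓ ≈ -0.33333)
h(n, G) = G*n
p(y, Y) = -40/3 (p(y, Y) = (-⅓ - 3)*4 = -10/3*4 = -40/3)
h(2, k(5, (-4 + S) + 0))*p(15, -12) = ((((-4 + 2) + 0)*5)*2)*(-40/3) = (((-2 + 0)*5)*2)*(-40/3) = (-2*5*2)*(-40/3) = -10*2*(-40/3) = -20*(-40/3) = 800/3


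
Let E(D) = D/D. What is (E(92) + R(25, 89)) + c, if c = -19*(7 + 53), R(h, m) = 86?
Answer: -1053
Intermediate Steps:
E(D) = 1
c = -1140 (c = -19*60 = -1140)
(E(92) + R(25, 89)) + c = (1 + 86) - 1140 = 87 - 1140 = -1053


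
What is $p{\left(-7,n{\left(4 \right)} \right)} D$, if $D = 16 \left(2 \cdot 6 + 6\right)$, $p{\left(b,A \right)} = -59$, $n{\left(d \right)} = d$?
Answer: $-16992$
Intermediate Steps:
$D = 288$ ($D = 16 \left(12 + 6\right) = 16 \cdot 18 = 288$)
$p{\left(-7,n{\left(4 \right)} \right)} D = \left(-59\right) 288 = -16992$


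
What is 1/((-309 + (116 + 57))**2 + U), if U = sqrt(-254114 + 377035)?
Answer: 18496/341979095 - sqrt(122921)/341979095 ≈ 5.3060e-5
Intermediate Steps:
U = sqrt(122921) ≈ 350.60
1/((-309 + (116 + 57))**2 + U) = 1/((-309 + (116 + 57))**2 + sqrt(122921)) = 1/((-309 + 173)**2 + sqrt(122921)) = 1/((-136)**2 + sqrt(122921)) = 1/(18496 + sqrt(122921))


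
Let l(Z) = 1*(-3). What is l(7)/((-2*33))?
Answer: 1/22 ≈ 0.045455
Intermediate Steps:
l(Z) = -3
l(7)/((-2*33)) = -3/((-2*33)) = -3/(-66) = -3*(-1/66) = 1/22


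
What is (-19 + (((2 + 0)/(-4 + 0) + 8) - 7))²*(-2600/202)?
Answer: -444925/101 ≈ -4405.2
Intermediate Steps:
(-19 + (((2 + 0)/(-4 + 0) + 8) - 7))²*(-2600/202) = (-19 + ((2/(-4) + 8) - 7))²*(-2600*1/202) = (-19 + ((2*(-¼) + 8) - 7))²*(-1300/101) = (-19 + ((-½ + 8) - 7))²*(-1300/101) = (-19 + (15/2 - 7))²*(-1300/101) = (-19 + ½)²*(-1300/101) = (-37/2)²*(-1300/101) = (1369/4)*(-1300/101) = -444925/101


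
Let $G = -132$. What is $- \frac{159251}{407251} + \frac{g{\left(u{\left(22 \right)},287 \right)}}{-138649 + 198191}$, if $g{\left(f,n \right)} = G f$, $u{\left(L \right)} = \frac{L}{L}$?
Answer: $- \frac{4767940087}{12124269521} \approx -0.39326$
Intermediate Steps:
$u{\left(L \right)} = 1$
$g{\left(f,n \right)} = - 132 f$
$- \frac{159251}{407251} + \frac{g{\left(u{\left(22 \right)},287 \right)}}{-138649 + 198191} = - \frac{159251}{407251} + \frac{\left(-132\right) 1}{-138649 + 198191} = \left(-159251\right) \frac{1}{407251} - \frac{132}{59542} = - \frac{159251}{407251} - \frac{66}{29771} = - \frac{4767940087}{12124269521}$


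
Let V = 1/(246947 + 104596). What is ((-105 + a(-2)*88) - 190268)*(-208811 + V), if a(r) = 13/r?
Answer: 14016517333556540/351543 ≈ 3.9871e+10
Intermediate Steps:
V = 1/351543 ≈ 2.8446e-6
((-105 + a(-2)*88) - 190268)*(-208811 + V) = ((-105 + (13/(-2))*88) - 190268)*(-208811 + 1/351543) = ((-105 + (13*(-½))*88) - 190268)*(-73406045372/351543) = ((-105 - 13/2*88) - 190268)*(-73406045372/351543) = ((-105 - 572) - 190268)*(-73406045372/351543) = (-677 - 190268)*(-73406045372/351543) = -190945*(-73406045372/351543) = 14016517333556540/351543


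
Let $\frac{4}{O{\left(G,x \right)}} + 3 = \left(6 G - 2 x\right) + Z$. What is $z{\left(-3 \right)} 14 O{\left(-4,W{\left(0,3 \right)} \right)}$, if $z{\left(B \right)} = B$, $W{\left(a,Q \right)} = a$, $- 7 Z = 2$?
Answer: $\frac{1176}{191} \approx 6.1571$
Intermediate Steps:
$Z = - \frac{2}{7}$ ($Z = \left(- \frac{1}{7}\right) 2 = - \frac{2}{7} \approx -0.28571$)
$O{\left(G,x \right)} = \frac{4}{- \frac{23}{7} - 2 x + 6 G}$ ($O{\left(G,x \right)} = \frac{4}{-3 - \left(\frac{2}{7} - 6 G + 2 x\right)} = \frac{4}{- \frac{23}{7} - 2 x + 6 G}$)
$z{\left(-3 \right)} 14 O{\left(-4,W{\left(0,3 \right)} \right)} = \left(-3\right) 14 \left(- \frac{28}{23 - -168 + 14 \cdot 0}\right) = - 42 \left(- \frac{28}{23 + 168 + 0}\right) = - 42 \left(- \frac{28}{191}\right) = - 42 \left(\left(-28\right) \frac{1}{191}\right) = \left(-42\right) \left(- \frac{28}{191}\right) = \frac{1176}{191}$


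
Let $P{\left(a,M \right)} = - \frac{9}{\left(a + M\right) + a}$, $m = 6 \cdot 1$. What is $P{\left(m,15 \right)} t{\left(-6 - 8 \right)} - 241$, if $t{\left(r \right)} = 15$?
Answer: $-246$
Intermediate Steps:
$m = 6$
$P{\left(a,M \right)} = - \frac{9}{M + 2 a}$ ($P{\left(a,M \right)} = - \frac{9}{\left(M + a\right) + a} = - \frac{9}{M + 2 a}$)
$P{\left(m,15 \right)} t{\left(-6 - 8 \right)} - 241 = - \frac{9}{15 + 2 \cdot 6} \cdot 15 - 241 = - \frac{9}{15 + 12} \cdot 15 - 241 = - \frac{9}{27} \cdot 15 - 241 = \left(-9\right) \frac{1}{27} \cdot 15 - 241 = \left(- \frac{1}{3}\right) 15 - 241 = -5 - 241 = -246$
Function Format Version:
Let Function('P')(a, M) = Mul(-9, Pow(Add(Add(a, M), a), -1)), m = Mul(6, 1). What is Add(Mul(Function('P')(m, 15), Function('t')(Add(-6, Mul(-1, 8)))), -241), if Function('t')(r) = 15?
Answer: -246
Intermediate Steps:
m = 6
Function('P')(a, M) = Mul(-9, Pow(Add(M, Mul(2, a)), -1)) (Function('P')(a, M) = Mul(-9, Pow(Add(Add(M, a), a), -1)) = Mul(-9, Pow(Add(M, Mul(2, a)), -1)))
Add(Mul(Function('P')(m, 15), Function('t')(Add(-6, Mul(-1, 8)))), -241) = Add(Mul(Mul(-9, Pow(Add(15, Mul(2, 6)), -1)), 15), -241) = Add(Mul(Mul(-9, Pow(Add(15, 12), -1)), 15), -241) = Add(Mul(Mul(-9, Pow(27, -1)), 15), -241) = Add(Mul(Mul(-9, Rational(1, 27)), 15), -241) = Add(Mul(Rational(-1, 3), 15), -241) = Add(-5, -241) = -246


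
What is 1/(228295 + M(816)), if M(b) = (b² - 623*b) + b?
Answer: 1/386599 ≈ 2.5867e-6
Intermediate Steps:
M(b) = b² - 622*b
1/(228295 + M(816)) = 1/(228295 + 816*(-622 + 816)) = 1/(228295 + 816*194) = 1/(228295 + 158304) = 1/386599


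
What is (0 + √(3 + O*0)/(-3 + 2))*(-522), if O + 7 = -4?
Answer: 522*√3 ≈ 904.13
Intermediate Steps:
O = -11 (O = -7 - 4 = -11)
(0 + √(3 + O*0)/(-3 + 2))*(-522) = (0 + √(3 - 11*0)/(-3 + 2))*(-522) = (0 + √(3 + 0)/(-1))*(-522) = (0 - √3)*(-522) = -√3*(-522) = 522*√3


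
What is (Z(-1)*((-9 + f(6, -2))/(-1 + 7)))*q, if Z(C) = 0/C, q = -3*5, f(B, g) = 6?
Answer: 0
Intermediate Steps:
q = -15
Z(C) = 0
(Z(-1)*((-9 + f(6, -2))/(-1 + 7)))*q = (0*((-9 + 6)/(-1 + 7)))*(-15) = (0*(-3/6))*(-15) = (0*(-3*⅙))*(-15) = (0*(-½))*(-15) = 0*(-15) = 0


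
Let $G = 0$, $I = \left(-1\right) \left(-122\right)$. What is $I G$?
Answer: $0$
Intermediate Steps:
$I = 122$
$I G = 122 \cdot 0 = 0$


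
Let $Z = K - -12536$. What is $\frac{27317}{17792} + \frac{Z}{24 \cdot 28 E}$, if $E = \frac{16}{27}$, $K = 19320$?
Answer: $\frac{10154183}{124544} \approx 81.531$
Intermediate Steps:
$E = \frac{16}{27}$ ($E = 16 \cdot \frac{1}{27} = \frac{16}{27} \approx 0.59259$)
$Z = 31856$ ($Z = 19320 - -12536 = 19320 + 12536 = 31856$)
$\frac{27317}{17792} + \frac{Z}{24 \cdot 28 E} = \frac{27317}{17792} + \frac{31856}{24 \cdot 28 \cdot \frac{16}{27}} = 27317 \cdot \frac{1}{17792} + \frac{31856}{672 \cdot \frac{16}{27}} = \frac{27317}{17792} + \frac{31856}{\frac{3584}{9}} = \frac{27317}{17792} + 31856 \cdot \frac{9}{3584} = \frac{27317}{17792} + \frac{17919}{224} = \frac{10154183}{124544}$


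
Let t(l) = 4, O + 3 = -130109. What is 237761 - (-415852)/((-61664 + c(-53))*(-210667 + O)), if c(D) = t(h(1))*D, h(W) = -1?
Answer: 1253359572668074/5271510351 ≈ 2.3776e+5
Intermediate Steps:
O = -130112 (O = -3 - 130109 = -130112)
c(D) = 4*D
237761 - (-415852)/((-61664 + c(-53))*(-210667 + O)) = 237761 - (-415852)/((-61664 + 4*(-53))*(-210667 - 130112)) = 237761 - (-415852)/((-61664 - 212)*(-340779)) = 237761 - (-415852)/((-61876*(-340779))) = 237761 - (-415852)/21086041404 = 237761 - 1*(-103963/5271510351) = 237761 + 103963/5271510351 = 1253359572668074/5271510351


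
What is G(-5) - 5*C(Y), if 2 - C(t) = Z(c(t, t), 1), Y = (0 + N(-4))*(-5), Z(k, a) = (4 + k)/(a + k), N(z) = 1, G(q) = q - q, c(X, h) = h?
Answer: -35/4 ≈ -8.7500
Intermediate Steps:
G(q) = 0
Z(k, a) = (4 + k)/(a + k)
Y = -5 (Y = (0 + 1)*(-5) = 1*(-5) = -5)
C(t) = 2 - (4 + t)/(1 + t)
G(-5) - 5*C(Y) = 0 - 5*(-2 - 5)/(1 - 5) = 0 - 5*(-7)/(-4) = 0 - (-5)*(-7)/4 = 0 - 5*7/4 = 0 - 35/4 = -35/4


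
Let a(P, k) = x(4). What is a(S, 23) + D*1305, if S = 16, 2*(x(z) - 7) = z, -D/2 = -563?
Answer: 1469439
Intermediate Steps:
D = 1126 (D = -2*(-563) = 1126)
x(z) = 7 + z/2
a(P, k) = 9 (a(P, k) = 7 + (½)*4 = 7 + 2 = 9)
a(S, 23) + D*1305 = 9 + 1126*1305 = 9 + 1469430 = 1469439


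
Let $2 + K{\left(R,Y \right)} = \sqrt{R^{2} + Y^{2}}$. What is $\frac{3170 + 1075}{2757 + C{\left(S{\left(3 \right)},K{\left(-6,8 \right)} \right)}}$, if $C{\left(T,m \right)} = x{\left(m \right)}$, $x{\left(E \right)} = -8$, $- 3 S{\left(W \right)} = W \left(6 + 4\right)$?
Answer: $\frac{4245}{2749} \approx 1.5442$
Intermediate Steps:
$S{\left(W \right)} = - \frac{10 W}{3}$ ($S{\left(W \right)} = - \frac{W \left(6 + 4\right)}{3} = - \frac{W 10}{3} = - \frac{10 W}{3}$)
$K{\left(R,Y \right)} = -2 + \sqrt{R^{2} + Y^{2}}$
$C{\left(T,m \right)} = -8$
$\frac{3170 + 1075}{2757 + C{\left(S{\left(3 \right)},K{\left(-6,8 \right)} \right)}} = \frac{3170 + 1075}{2757 - 8} = \frac{4245}{2749}$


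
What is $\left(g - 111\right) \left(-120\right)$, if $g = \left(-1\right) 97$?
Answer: $24960$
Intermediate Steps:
$g = -97$
$\left(g - 111\right) \left(-120\right) = \left(-97 - 111\right) \left(-120\right) = \left(-208\right) \left(-120\right) = 24960$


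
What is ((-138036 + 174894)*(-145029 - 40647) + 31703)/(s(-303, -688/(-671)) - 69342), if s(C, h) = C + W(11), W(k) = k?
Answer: 6843614305/69634 ≈ 98280.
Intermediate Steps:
s(C, h) = 11 + C (s(C, h) = C + 11 = 11 + C)
((-138036 + 174894)*(-145029 - 40647) + 31703)/(s(-303, -688/(-671)) - 69342) = ((-138036 + 174894)*(-145029 - 40647) + 31703)/((11 - 303) - 69342) = (36858*(-185676) + 31703)/(-292 - 69342) = (-6843646008 + 31703)/(-69634) = -6843614305*(-1/69634) = 6843614305/69634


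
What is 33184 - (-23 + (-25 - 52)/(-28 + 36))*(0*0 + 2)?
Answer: 132997/4 ≈ 33249.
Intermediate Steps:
33184 - (-23 + (-25 - 52)/(-28 + 36))*(0*0 + 2) = 33184 - (-23 - 77/8)*(0 + 2) = 33184 - (-23 - 77*⅛)*2 = 33184 - (-23 - 77/8)*2 = 33184 - (-261)*2/8 = 33184 - 1*(-261/4) = 33184 + 261/4 = 132997/4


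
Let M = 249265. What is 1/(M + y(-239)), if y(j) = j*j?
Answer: 1/306386 ≈ 3.2639e-6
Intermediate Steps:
y(j) = j**2
1/(M + y(-239)) = 1/(249265 + (-239)**2) = 1/(249265 + 57121) = 1/306386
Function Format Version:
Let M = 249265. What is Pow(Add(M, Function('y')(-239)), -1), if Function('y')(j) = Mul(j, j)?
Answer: Rational(1, 306386) ≈ 3.2639e-6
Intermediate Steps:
Function('y')(j) = Pow(j, 2)
Pow(Add(M, Function('y')(-239)), -1) = Pow(Add(249265, Pow(-239, 2)), -1) = Pow(Add(249265, 57121), -1) = Pow(306386, -1) = Rational(1, 306386)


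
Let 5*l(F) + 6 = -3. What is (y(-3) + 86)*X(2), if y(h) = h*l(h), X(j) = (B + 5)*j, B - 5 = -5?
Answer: 914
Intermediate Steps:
B = 0 (B = 5 - 5 = 0)
l(F) = -9/5 (l(F) = -6/5 + (⅕)*(-3) = -6/5 - ⅗ = -9/5)
X(j) = 5*j (X(j) = (0 + 5)*j = 5*j)
y(h) = -9*h/5 (y(h) = h*(-9/5) = -9*h/5)
(y(-3) + 86)*X(2) = (-9/5*(-3) + 86)*(5*2) = (27/5 + 86)*10 = (457/5)*10 = 914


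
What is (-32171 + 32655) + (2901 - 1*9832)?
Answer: -6447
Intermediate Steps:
(-32171 + 32655) + (2901 - 1*9832) = 484 + (2901 - 9832) = 484 - 6931 = -6447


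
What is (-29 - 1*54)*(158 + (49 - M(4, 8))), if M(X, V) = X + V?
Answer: -16185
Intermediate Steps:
M(X, V) = V + X
(-29 - 1*54)*(158 + (49 - M(4, 8))) = (-29 - 1*54)*(158 + (49 - (8 + 4))) = (-29 - 54)*(158 + (49 - 1*12)) = -83*(158 + (49 - 12)) = -83*(158 + 37) = -83*195 = -16185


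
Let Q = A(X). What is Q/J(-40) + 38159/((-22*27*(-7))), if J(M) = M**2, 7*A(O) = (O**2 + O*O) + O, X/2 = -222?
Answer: 478877/10800 ≈ 44.340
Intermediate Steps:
X = -444 (X = 2*(-222) = -444)
A(O) = O/7 + 2*O**2/7 (A(O) = ((O**2 + O*O) + O)/7 = ((O**2 + O**2) + O)/7 = (2*O**2 + O)/7 = (O + 2*O**2)/7 = O/7 + 2*O**2/7)
Q = 393828/7 (Q = (1/7)*(-444)*(1 + 2*(-444)) = (1/7)*(-444)*(1 - 888) = (1/7)*(-444)*(-887) = 393828/7 ≈ 56261.)
Q/J(-40) + 38159/((-22*27*(-7))) = 393828/(7*((-40)**2)) + 38159/((-22*27*(-7))) = (393828/7)/1600 + 38159/((-594*(-7))) = (393828/7)*(1/1600) + 38159/4158 = 98457/2800 + 38159*(1/4158) = 98457/2800 + 3469/378 = 478877/10800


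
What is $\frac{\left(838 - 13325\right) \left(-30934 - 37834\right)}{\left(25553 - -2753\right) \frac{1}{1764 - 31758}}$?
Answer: $- \frac{12878014121952}{14153} \approx -9.0991 \cdot 10^{8}$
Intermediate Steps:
$\frac{\left(838 - 13325\right) \left(-30934 - 37834\right)}{\left(25553 - -2753\right) \frac{1}{1764 - 31758}} = \frac{\left(-12487\right) \left(-68768\right)}{\left(25553 + 2753\right) \frac{1}{-29994}} = \frac{858706016}{28306 \left(- \frac{1}{29994}\right)} = \frac{858706016}{- \frac{14153}{14997}} = 858706016 \left(- \frac{14997}{14153}\right) = - \frac{12878014121952}{14153}$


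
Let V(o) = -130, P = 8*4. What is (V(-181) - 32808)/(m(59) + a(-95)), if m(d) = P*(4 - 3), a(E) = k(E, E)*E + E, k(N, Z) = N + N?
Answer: -32938/17987 ≈ -1.8312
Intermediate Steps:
P = 32
k(N, Z) = 2*N
a(E) = E + 2*E**2 (a(E) = (2*E)*E + E = 2*E**2 + E = E + 2*E**2)
m(d) = 32 (m(d) = 32*(4 - 3) = 32*1 = 32)
(V(-181) - 32808)/(m(59) + a(-95)) = (-130 - 32808)/(32 - 95*(1 + 2*(-95))) = -32938/(32 - 95*(1 - 190)) = -32938/(32 - 95*(-189)) = -32938/(32 + 17955) = -32938/17987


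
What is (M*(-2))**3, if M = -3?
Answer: 216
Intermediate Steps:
(M*(-2))**3 = (-3*(-2))**3 = 6**3 = 216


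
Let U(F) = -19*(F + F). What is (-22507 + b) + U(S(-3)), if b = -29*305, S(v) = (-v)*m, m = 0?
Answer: -31352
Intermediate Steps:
S(v) = 0 (S(v) = -v*0 = 0)
U(F) = -38*F
b = -8845
(-22507 + b) + U(S(-3)) = (-22507 - 8845) - 38*0 = -31352 + 0 = -31352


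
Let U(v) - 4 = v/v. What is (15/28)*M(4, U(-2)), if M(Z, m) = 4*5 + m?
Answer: 375/28 ≈ 13.393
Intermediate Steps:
U(v) = 5 (U(v) = 4 + v/v = 4 + 1 = 5)
M(Z, m) = 20 + m
(15/28)*M(4, U(-2)) = (15/28)*(20 + 5) = (15*(1/28))*25 = (15/28)*25 = 375/28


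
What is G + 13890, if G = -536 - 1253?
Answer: 12101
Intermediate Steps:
G = -1789
G + 13890 = -1789 + 13890 = 12101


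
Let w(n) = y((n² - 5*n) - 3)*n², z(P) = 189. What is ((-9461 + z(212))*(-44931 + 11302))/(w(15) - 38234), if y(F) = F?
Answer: -311808088/5159 ≈ -60440.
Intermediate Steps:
w(n) = n²*(-3 + n² - 5*n) (w(n) = ((n² - 5*n) - 3)*n² = (-3 + n² - 5*n)*n² = n²*(-3 + n² - 5*n))
((-9461 + z(212))*(-44931 + 11302))/(w(15) - 38234) = ((-9461 + 189)*(-44931 + 11302))/(15²*(-3 + 15² - 5*15) - 38234) = (-9272*(-33629))/(225*(-3 + 225 - 75) - 38234) = 311808088/(225*147 - 38234) = 311808088/(33075 - 38234) = 311808088/(-5159) = 311808088*(-1/5159) = -311808088/5159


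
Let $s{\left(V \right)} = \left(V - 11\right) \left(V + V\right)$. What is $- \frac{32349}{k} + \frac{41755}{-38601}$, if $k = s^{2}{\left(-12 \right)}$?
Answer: $- \frac{1552402141}{1306875456} \approx -1.1879$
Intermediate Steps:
$s{\left(V \right)} = 2 V \left(-11 + V\right)$ ($s{\left(V \right)} = \left(-11 + V\right) 2 V = 2 V \left(-11 + V\right)$)
$k = 304704$ ($k = \left(2 \left(-12\right) \left(-11 - 12\right)\right)^{2} = \left(2 \left(-12\right) \left(-23\right)\right)^{2} = 552^{2} = 304704$)
$- \frac{32349}{k} + \frac{41755}{-38601} = - \frac{32349}{304704} + \frac{41755}{-38601} = \left(-32349\right) \frac{1}{304704} + 41755 \left(- \frac{1}{38601}\right) = - \frac{10783}{101568} - \frac{41755}{38601} = - \frac{1552402141}{1306875456}$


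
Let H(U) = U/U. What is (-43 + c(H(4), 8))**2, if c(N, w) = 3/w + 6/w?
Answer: 112225/64 ≈ 1753.5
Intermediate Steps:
H(U) = 1
c(N, w) = 9/w
(-43 + c(H(4), 8))**2 = (-43 + 9/8)**2 = (-335/8)**2 = 112225/64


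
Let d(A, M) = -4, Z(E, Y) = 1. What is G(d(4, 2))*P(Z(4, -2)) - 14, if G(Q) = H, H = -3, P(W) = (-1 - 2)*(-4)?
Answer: -50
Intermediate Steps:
P(W) = 12 (P(W) = -3*(-4) = 12)
G(Q) = -3
G(d(4, 2))*P(Z(4, -2)) - 14 = -3*12 - 14 = -36 - 14 = -50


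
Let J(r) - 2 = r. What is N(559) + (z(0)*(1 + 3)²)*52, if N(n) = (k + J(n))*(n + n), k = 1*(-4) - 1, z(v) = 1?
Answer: 622440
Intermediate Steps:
J(r) = 2 + r
k = -5 (k = -4 - 1 = -5)
N(n) = 2*n*(-3 + n) (N(n) = (-5 + (2 + n))*(n + n) = (-3 + n)*(2*n) = 2*n*(-3 + n))
N(559) + (z(0)*(1 + 3)²)*52 = 2*559*(-3 + 559) + (1*(1 + 3)²)*52 = 2*559*556 + (1*4²)*52 = 621608 + (1*16)*52 = 621608 + 16*52 = 621608 + 832 = 622440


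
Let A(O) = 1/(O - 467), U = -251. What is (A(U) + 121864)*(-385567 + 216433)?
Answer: -7399473049017/359 ≈ -2.0611e+10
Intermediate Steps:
A(O) = 1/(-467 + O)
(A(U) + 121864)*(-385567 + 216433) = (1/(-467 - 251) + 121864)*(-385567 + 216433) = (1/(-718) + 121864)*(-169134) = (-1/718 + 121864)*(-169134) = (87498351/718)*(-169134) = -7399473049017/359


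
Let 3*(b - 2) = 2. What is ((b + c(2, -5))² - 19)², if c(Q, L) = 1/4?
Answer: 2283121/20736 ≈ 110.10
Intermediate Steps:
b = 8/3 (b = 2 + (⅓)*2 = 2 + ⅔ = 8/3 ≈ 2.6667)
c(Q, L) = ¼
((b + c(2, -5))² - 19)² = ((8/3 + ¼)² - 19)² = ((35/12)² - 19)² = (1225/144 - 19)² = (-1511/144)² = 2283121/20736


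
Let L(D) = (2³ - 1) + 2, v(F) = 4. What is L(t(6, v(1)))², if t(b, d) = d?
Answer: 81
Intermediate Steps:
L(D) = 9 (L(D) = (8 - 1) + 2 = 7 + 2 = 9)
L(t(6, v(1)))² = 9² = 81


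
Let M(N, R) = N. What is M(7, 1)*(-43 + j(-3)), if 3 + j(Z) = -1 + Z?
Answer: -350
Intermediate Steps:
j(Z) = -4 + Z (j(Z) = -3 + (-1 + Z) = -4 + Z)
M(7, 1)*(-43 + j(-3)) = 7*(-43 + (-4 - 3)) = 7*(-43 - 7) = 7*(-50) = -350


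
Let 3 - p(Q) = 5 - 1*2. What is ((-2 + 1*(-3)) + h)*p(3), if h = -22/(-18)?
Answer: 0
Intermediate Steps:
h = 11/9 (h = -22*(-1/18) = 11/9 ≈ 1.2222)
p(Q) = 0 (p(Q) = 3 - (5 - 1*2) = 3 - (5 - 2) = 3 - 1*3 = 3 - 3 = 0)
((-2 + 1*(-3)) + h)*p(3) = ((-2 + 1*(-3)) + 11/9)*0 = ((-2 - 3) + 11/9)*0 = (-5 + 11/9)*0 = -34/9*0 = 0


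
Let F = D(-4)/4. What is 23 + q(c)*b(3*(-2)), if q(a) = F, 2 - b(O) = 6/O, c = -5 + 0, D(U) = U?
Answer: 20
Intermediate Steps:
F = -1 (F = -4/4 = -4*¼ = -1)
c = -5
b(O) = 2 - 6/O
q(a) = -1
23 + q(c)*b(3*(-2)) = 23 - (2 - 6/(3*(-2))) = 23 - (2 - 6/(-6)) = 23 - (2 - 6*(-⅙)) = 23 - (2 + 1) = 23 - 1*3 = 23 - 3 = 20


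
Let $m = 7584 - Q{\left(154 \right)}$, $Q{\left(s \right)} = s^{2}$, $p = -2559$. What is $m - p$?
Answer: $-13573$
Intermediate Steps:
$m = -16132$ ($m = 7584 - 154^{2} = 7584 - 23716 = -16132$)
$m - p = -16132 - -2559 = -16132 + 2559 = -13573$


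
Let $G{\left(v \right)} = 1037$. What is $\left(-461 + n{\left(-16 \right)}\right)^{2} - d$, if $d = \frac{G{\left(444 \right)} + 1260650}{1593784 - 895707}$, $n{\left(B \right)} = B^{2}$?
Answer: $\frac{29335424238}{698077} \approx 42023.0$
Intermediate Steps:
$d = \frac{1261687}{698077}$ ($d = \frac{1037 + 1260650}{1593784 - 895707} = \frac{1261687}{1593784 - 895707} = \frac{1261687}{698077} \approx 1.8074$)
$\left(-461 + n{\left(-16 \right)}\right)^{2} - d = \left(-461 + \left(-16\right)^{2}\right)^{2} - \frac{1261687}{698077} = \left(-461 + 256\right)^{2} - \frac{1261687}{698077} = \left(-205\right)^{2} - \frac{1261687}{698077} = 42025 - \frac{1261687}{698077} = \frac{29335424238}{698077}$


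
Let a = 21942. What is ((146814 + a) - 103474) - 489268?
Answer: -423986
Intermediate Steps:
((146814 + a) - 103474) - 489268 = ((146814 + 21942) - 103474) - 489268 = (168756 - 103474) - 489268 = 65282 - 489268 = -423986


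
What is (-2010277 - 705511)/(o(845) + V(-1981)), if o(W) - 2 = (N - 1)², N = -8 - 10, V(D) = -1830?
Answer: 2715788/1467 ≈ 1851.3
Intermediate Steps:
N = -18
o(W) = 363 (o(W) = 2 + (-18 - 1)² = 2 + (-19)² = 2 + 361 = 363)
(-2010277 - 705511)/(o(845) + V(-1981)) = (-2010277 - 705511)/(363 - 1830) = -2715788/(-1467) = -2715788*(-1/1467) = 2715788/1467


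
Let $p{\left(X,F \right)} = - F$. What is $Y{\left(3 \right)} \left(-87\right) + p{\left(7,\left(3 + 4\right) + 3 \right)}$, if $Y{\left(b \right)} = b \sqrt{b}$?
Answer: $-10 - 261 \sqrt{3} \approx -462.07$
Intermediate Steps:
$Y{\left(b \right)} = b^{\frac{3}{2}}$
$Y{\left(3 \right)} \left(-87\right) + p{\left(7,\left(3 + 4\right) + 3 \right)} = 3^{\frac{3}{2}} \left(-87\right) - \left(\left(3 + 4\right) + 3\right) = 3 \sqrt{3} \left(-87\right) - \left(7 + 3\right) = - 261 \sqrt{3} - 10 = -10 - 261 \sqrt{3}$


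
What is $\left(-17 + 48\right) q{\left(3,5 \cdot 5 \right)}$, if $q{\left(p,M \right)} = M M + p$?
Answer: $19468$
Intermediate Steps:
$q{\left(p,M \right)} = p + M^{2}$ ($q{\left(p,M \right)} = M^{2} + p = p + M^{2}$)
$\left(-17 + 48\right) q{\left(3,5 \cdot 5 \right)} = \left(-17 + 48\right) \left(3 + \left(5 \cdot 5\right)^{2}\right) = 31 \left(3 + 25^{2}\right) = 31 \left(3 + 625\right) = 31 \cdot 628 = 19468$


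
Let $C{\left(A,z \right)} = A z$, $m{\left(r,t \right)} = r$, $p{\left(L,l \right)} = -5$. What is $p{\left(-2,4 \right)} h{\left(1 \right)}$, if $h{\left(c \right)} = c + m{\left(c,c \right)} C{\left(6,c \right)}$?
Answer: $-35$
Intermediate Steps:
$h{\left(c \right)} = c + 6 c^{2}$ ($h{\left(c \right)} = c + c 6 c = c + 6 c^{2}$)
$p{\left(-2,4 \right)} h{\left(1 \right)} = - 5 \cdot 1 \left(1 + 6 \cdot 1\right) = - 5 \cdot 1 \left(1 + 6\right) = - 5 \cdot 1 \cdot 7 = \left(-5\right) 7 = -35$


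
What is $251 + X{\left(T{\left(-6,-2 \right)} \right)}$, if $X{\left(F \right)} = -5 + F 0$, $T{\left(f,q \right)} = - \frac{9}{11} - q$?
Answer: $246$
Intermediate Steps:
$T{\left(f,q \right)} = - \frac{9}{11} - q$ ($T{\left(f,q \right)} = \left(-9\right) \frac{1}{11} - q = - \frac{9}{11} - q$)
$X{\left(F \right)} = -5$ ($X{\left(F \right)} = -5 + 0 = -5$)
$251 + X{\left(T{\left(-6,-2 \right)} \right)} = 251 - 5 = 246$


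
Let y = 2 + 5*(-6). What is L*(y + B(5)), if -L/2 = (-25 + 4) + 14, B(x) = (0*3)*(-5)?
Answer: -392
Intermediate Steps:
B(x) = 0 (B(x) = 0*(-5) = 0)
y = -28 (y = 2 - 30 = -28)
L = 14 (L = -2*((-25 + 4) + 14) = -2*(-21 + 14) = -2*(-7) = 14)
L*(y + B(5)) = 14*(-28 + 0) = 14*(-28) = -392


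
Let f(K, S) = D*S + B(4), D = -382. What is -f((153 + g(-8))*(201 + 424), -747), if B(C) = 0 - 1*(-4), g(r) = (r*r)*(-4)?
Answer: -285358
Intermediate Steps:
g(r) = -4*r² (g(r) = r²*(-4) = -4*r²)
B(C) = 4 (B(C) = 0 + 4 = 4)
f(K, S) = 4 - 382*S (f(K, S) = -382*S + 4 = 4 - 382*S)
-f((153 + g(-8))*(201 + 424), -747) = -(4 - 382*(-747)) = -(4 + 285354) = -1*285358 = -285358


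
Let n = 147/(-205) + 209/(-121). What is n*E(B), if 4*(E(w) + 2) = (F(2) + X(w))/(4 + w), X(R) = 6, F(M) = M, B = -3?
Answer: 0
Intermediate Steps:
E(w) = -2 + 2/(4 + w) (E(w) = -2 + ((2 + 6)/(4 + w))/4 = -2 + (8/(4 + w))/4 = -2 + 2/(4 + w))
n = -5512/2255 (n = 147*(-1/205) + 209*(-1/121) = -147/205 - 19/11 = -5512/2255 ≈ -2.4443)
n*E(B) = -11024*(-3 - 1*(-3))/(2255*(4 - 3)) = -11024*(-3 + 3)/(2255*1) = -11024*0/2255 = -5512/2255*0 = 0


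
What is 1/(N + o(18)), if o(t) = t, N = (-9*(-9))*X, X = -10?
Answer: -1/792 ≈ -0.0012626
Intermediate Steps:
N = -810 (N = -9*(-9)*(-10) = 81*(-10) = -810)
1/(N + o(18)) = 1/(-810 + 18) = 1/(-792) = -1/792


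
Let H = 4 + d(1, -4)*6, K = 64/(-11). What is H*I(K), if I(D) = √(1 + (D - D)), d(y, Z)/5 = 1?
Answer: 34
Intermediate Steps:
d(y, Z) = 5 (d(y, Z) = 5*1 = 5)
K = -64/11 (K = 64*(-1/11) = -64/11 ≈ -5.8182)
I(D) = 1 (I(D) = √(1 + 0) = √1 = 1)
H = 34 (H = 4 + 5*6 = 4 + 30 = 34)
H*I(K) = 34*1 = 34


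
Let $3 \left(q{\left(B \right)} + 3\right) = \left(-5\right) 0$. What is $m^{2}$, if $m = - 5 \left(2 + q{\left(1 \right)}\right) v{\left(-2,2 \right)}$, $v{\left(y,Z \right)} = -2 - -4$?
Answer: $100$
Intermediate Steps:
$q{\left(B \right)} = -3$ ($q{\left(B \right)} = -3 + \frac{\left(-5\right) 0}{3} = -3 + \frac{1}{3} \cdot 0 = -3 + 0 = -3$)
$v{\left(y,Z \right)} = 2$ ($v{\left(y,Z \right)} = -2 + 4 = 2$)
$m = 10$ ($m = - 5 \left(2 - 3\right) 2 = \left(-5\right) \left(-1\right) 2 = 5 \cdot 2 = 10$)
$m^{2} = 10^{2} = 100$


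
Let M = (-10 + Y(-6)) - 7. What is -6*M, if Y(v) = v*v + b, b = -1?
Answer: -108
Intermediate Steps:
Y(v) = -1 + v**2 (Y(v) = v*v - 1 = v**2 - 1 = -1 + v**2)
M = 18 (M = (-10 + (-1 + (-6)**2)) - 7 = (-10 + (-1 + 36)) - 7 = (-10 + 35) - 7 = 25 - 7 = 18)
-6*M = -6*18 = -108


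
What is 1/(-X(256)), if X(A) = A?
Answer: -1/256 ≈ -0.0039063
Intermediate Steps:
1/(-X(256)) = 1/(-1*256) = 1/(-256) = -1/256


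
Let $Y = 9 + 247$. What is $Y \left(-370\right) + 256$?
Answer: $-94464$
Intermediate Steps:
$Y = 256$
$Y \left(-370\right) + 256 = 256 \left(-370\right) + 256 = -94720 + 256 = -94464$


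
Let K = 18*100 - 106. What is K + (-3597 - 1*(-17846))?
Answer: 15943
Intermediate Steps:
K = 1694 (K = 1800 - 106 = 1694)
K + (-3597 - 1*(-17846)) = 1694 + (-3597 - 1*(-17846)) = 1694 + (-3597 + 17846) = 1694 + 14249 = 15943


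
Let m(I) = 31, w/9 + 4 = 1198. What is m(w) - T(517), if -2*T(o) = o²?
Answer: 267351/2 ≈ 1.3368e+5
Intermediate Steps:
w = 10746 (w = -36 + 9*1198 = -36 + 10782 = 10746)
T(o) = -o²/2
m(w) - T(517) = 31 - (-1)*517²/2 = 31 - (-1)*267289/2 = 31 - 1*(-267289/2) = 31 + 267289/2 = 267351/2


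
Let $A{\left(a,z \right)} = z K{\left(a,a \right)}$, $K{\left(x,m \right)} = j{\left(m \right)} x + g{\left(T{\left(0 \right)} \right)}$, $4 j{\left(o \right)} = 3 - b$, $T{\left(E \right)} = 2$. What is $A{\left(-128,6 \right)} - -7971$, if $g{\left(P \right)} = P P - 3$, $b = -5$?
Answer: $6441$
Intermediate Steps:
$j{\left(o \right)} = 2$ ($j{\left(o \right)} = \frac{3 - -5}{4} = \frac{3 + 5}{4} = \frac{1}{4} \cdot 8 = 2$)
$g{\left(P \right)} = -3 + P^{2}$ ($g{\left(P \right)} = P^{2} - 3 = -3 + P^{2}$)
$K{\left(x,m \right)} = 1 + 2 x$ ($K{\left(x,m \right)} = 2 x - \left(3 - 2^{2}\right) = 2 x + \left(-3 + 4\right) = 2 x + 1 = 1 + 2 x$)
$A{\left(a,z \right)} = z \left(1 + 2 a\right)$
$A{\left(-128,6 \right)} - -7971 = 6 \left(1 + 2 \left(-128\right)\right) - -7971 = 6 \left(1 - 256\right) + 7971 = 6 \left(-255\right) + 7971 = -1530 + 7971 = 6441$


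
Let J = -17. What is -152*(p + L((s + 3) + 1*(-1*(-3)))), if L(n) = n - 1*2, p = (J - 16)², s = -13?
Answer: -164160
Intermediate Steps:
p = 1089 (p = (-17 - 16)² = (-33)² = 1089)
L(n) = -2 + n (L(n) = n - 2 = -2 + n)
-152*(p + L((s + 3) + 1*(-1*(-3)))) = -152*(1089 + (-2 + ((-13 + 3) + 1*(-1*(-3))))) = -152*(1089 + (-2 + (-10 + 1*3))) = -152*(1089 + (-2 + (-10 + 3))) = -152*(1089 + (-2 - 7)) = -152*(1089 - 9) = -152*1080 = -164160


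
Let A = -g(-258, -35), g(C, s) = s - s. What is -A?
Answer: 0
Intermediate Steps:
g(C, s) = 0
A = 0 (A = -1*0 = 0)
-A = -1*0 = 0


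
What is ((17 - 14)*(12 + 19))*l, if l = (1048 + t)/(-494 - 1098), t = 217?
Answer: -117645/1592 ≈ -73.898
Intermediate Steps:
l = -1265/1592 (l = (1048 + 217)/(-494 - 1098) = 1265/(-1592) = 1265*(-1/1592) = -1265/1592 ≈ -0.79460)
((17 - 14)*(12 + 19))*l = ((17 - 14)*(12 + 19))*(-1265/1592) = (3*31)*(-1265/1592) = 93*(-1265/1592) = -117645/1592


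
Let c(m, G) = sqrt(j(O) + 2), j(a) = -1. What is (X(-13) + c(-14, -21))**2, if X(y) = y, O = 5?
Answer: 144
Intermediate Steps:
c(m, G) = 1 (c(m, G) = sqrt(-1 + 2) = sqrt(1) = 1)
(X(-13) + c(-14, -21))**2 = (-13 + 1)**2 = (-12)**2 = 144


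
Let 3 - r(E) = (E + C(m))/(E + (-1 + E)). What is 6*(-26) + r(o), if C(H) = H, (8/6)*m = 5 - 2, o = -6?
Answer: -7971/52 ≈ -153.29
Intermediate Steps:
m = 9/4 (m = 3*(5 - 2)/4 = (3/4)*3 = 9/4 ≈ 2.2500)
r(E) = 3 - (9/4 + E)/(-1 + 2*E) (r(E) = 3 - (E + 9/4)/(E + (-1 + E)) = 3 - (9/4 + E)/(-1 + 2*E))
6*(-26) + r(o) = 6*(-26) + (-21 + 20*(-6))/(4*(-1 + 2*(-6))) = -156 + (-21 - 120)/(4*(-1 - 12)) = -156 + (1/4)*(-141)/(-13) = -156 + (1/4)*(-1/13)*(-141) = -156 + 141/52 = -7971/52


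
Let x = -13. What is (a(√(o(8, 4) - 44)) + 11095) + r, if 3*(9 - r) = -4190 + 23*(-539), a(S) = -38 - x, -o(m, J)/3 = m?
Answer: 16608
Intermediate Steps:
o(m, J) = -3*m
a(S) = -25 (a(S) = -38 - 1*(-13) = -38 + 13 = -25)
r = 5538 (r = 9 - (-4190 + 23*(-539))/3 = 9 - (-4190 - 12397)/3 = 9 - ⅓*(-16587) = 9 + 5529 = 5538)
(a(√(o(8, 4) - 44)) + 11095) + r = (-25 + 11095) + 5538 = 11070 + 5538 = 16608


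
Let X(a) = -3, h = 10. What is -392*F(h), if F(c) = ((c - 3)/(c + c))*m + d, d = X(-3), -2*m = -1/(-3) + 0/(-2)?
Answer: 17983/15 ≈ 1198.9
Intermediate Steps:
m = -1/6 (m = -(-1/(-3) + 0/(-2))/2 = -(-1*(-1/3) + 0*(-1/2))/2 = -(1/3 + 0)/2 = -1/2*1/3 = -1/6 ≈ -0.16667)
d = -3
F(c) = -3 - (-3 + c)/(12*c) (F(c) = ((c - 3)/(c + c))*(-1/6) - 3 = ((-3 + c)/((2*c)))*(-1/6) - 3 = ((-3 + c)*(1/(2*c)))*(-1/6) - 3 = ((-3 + c)/(2*c))*(-1/6) - 3 = -(-3 + c)/(12*c) - 3 = -3 - (-3 + c)/(12*c))
-392*F(h) = -98*(3 - 37*10)/(3*10) = -98*(3 - 370)/(3*10) = -98*(-367)/(3*10) = -392*(-367/120) = 17983/15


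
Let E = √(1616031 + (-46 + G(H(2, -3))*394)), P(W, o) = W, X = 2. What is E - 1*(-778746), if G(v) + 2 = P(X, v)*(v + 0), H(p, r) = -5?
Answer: 778746 + √1611257 ≈ 7.8002e+5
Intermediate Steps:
G(v) = -2 + 2*v (G(v) = -2 + 2*(v + 0) = -2 + 2*v)
E = √1611257 (E = √(1616031 + (-46 + (-2 + 2*(-5))*394)) = √(1616031 + (-46 + (-2 - 10)*394)) = √(1616031 + (-46 - 12*394)) = √(1616031 + (-46 - 4728)) = √(1616031 - 4774) = √1611257 ≈ 1269.4)
E - 1*(-778746) = √1611257 - 1*(-778746) = √1611257 + 778746 = 778746 + √1611257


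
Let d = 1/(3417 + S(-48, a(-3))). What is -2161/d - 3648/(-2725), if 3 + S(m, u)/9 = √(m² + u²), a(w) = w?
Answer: -19962774102/2725 - 58347*√257 ≈ -8.2612e+6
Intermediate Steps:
S(m, u) = -27 + 9*√(m² + u²)
d = 1/(3390 + 27*√257) (d = 1/(3417 + (-27 + 9*√((-48)² + (-3)²))) = 1/(3417 + (-27 + 9*√(2304 + 9))) = 1/(3417 + (-27 + 9*√2313)) = 1/(3417 + (-27 + 9*(3*√257))) = 1/(3417 + (-27 + 27*√257)) = 1/(3390 + 27*√257) ≈ 0.00026159)
-2161/d - 3648/(-2725) = -2161/(1130/3768249 - 3*√257/1256083) - 3648/(-2725) = -2161/(1130/3768249 - 3*√257/1256083) - 3648*(-1/2725) = -2161/(1130/3768249 - 3*√257/1256083) + 3648/2725 = 3648/2725 - 2161/(1130/3768249 - 3*√257/1256083)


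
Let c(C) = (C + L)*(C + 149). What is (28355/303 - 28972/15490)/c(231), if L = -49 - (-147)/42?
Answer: 215220217/165421350150 ≈ 0.0013010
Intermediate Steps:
L = -91/2 (L = -49 - (-147)/42 = -49 - 1*(-7/2) = -49 + 7/2 = -91/2 ≈ -45.500)
c(C) = (149 + C)*(-91/2 + C) (c(C) = (C - 91/2)*(C + 149) = (-91/2 + C)*(149 + C) = (149 + C)*(-91/2 + C))
(28355/303 - 28972/15490)/c(231) = (28355/303 - 28972/15490)/(-13559/2 + 231**2 + (207/2)*231) = (28355*(1/303) - 28972*1/15490)/(-13559/2 + 53361 + 47817/2) = (28355/303 - 14486/7745)/70490 = (215220217/2346735)*(1/70490) = 215220217/165421350150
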